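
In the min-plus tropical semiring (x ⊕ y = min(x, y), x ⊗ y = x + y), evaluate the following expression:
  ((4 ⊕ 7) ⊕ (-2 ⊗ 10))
((4 ⊕ 7) ⊕ (-2 ⊗ 10)) = 4

Expand innermost to outermost. Recall ⊕ takes the minimum of its arguments and ⊗ takes their sum. Working out the expression ((4 ⊕ 7) ⊕ (-2 ⊗ 10)) gives 4.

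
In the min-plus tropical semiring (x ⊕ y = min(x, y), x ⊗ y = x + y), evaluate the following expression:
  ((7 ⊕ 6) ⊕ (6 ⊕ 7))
((7 ⊕ 6) ⊕ (6 ⊕ 7)) = 6

Expand innermost to outermost. Recall ⊕ takes the minimum of its arguments and ⊗ takes their sum. Working out the expression ((7 ⊕ 6) ⊕ (6 ⊕ 7)) gives 6.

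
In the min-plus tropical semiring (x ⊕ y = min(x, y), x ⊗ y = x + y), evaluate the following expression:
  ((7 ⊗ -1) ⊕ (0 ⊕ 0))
((7 ⊗ -1) ⊕ (0 ⊕ 0)) = 0

Expand innermost to outermost. Recall ⊕ takes the minimum of its arguments and ⊗ takes their sum. Working out the expression ((7 ⊗ -1) ⊕ (0 ⊕ 0)) gives 0.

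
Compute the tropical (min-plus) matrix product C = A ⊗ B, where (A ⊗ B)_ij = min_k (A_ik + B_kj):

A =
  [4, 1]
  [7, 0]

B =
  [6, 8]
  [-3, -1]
A ⊗ B =
  [-2, 0]
  [-3, -1]

Apply the min-plus product entry-by-entry:
  C[0][0] = min over k of (A[0][0] + B[0][0] = 4 + 6 = 10, A[0][1] + B[1][0] = 1 + -3 = -2) = -2 (attained at k = 1)
  C[0][1] = min over k of (A[0][0] + B[0][1] = 4 + 8 = 12, A[0][1] + B[1][1] = 1 + -1 = 0) = 0 (attained at k = 1)
  C[1][0] = min over k of (A[1][0] + B[0][0] = 7 + 6 = 13, A[1][1] + B[1][0] = 0 + -3 = -3) = -3 (attained at k = 1)
  C[1][1] = min over k of (A[1][0] + B[0][1] = 7 + 8 = 15, A[1][1] + B[1][1] = 0 + -1 = -1) = -1 (attained at k = 1)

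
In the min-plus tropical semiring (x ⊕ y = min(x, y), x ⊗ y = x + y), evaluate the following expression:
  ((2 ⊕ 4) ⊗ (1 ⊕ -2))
((2 ⊕ 4) ⊗ (1 ⊕ -2)) = 0

Expand innermost to outermost. Recall ⊕ takes the minimum of its arguments and ⊗ takes their sum. Working out the expression ((2 ⊕ 4) ⊗ (1 ⊕ -2)) gives 0.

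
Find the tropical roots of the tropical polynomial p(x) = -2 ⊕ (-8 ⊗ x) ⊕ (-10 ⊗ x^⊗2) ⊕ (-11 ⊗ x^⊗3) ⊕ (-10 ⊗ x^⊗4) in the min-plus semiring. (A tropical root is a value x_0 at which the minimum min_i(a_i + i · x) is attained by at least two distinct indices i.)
Roots: {-1, 1, 2, 6}

Each tropical root is a break point of the lower envelope of the lines y = a_i + i · x (there are 5 lines, with slopes 0, 1, ..., 4). Only the lines that attain the minimum somewhere contribute to roots; other lines are dominated. Here the surviving (envelope) indices are i = 4, i = 3, i = 2, i = 1, i = 0.
Intersections between consecutive envelope lines give the roots: for adjacent envelope indices i < j the intersection is x = (a_i − a_j) / (j − i). Reading off the sorted break points: {-1, 1, 2, 6}.
Verification: at each break x_0, at least two indices attain the minimum of min_i(a_i + i · x_0).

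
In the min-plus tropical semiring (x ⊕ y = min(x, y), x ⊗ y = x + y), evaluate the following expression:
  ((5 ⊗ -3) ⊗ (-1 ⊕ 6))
((5 ⊗ -3) ⊗ (-1 ⊕ 6)) = 1

Expand innermost to outermost. Recall ⊕ takes the minimum of its arguments and ⊗ takes their sum. Working out the expression ((5 ⊗ -3) ⊗ (-1 ⊕ 6)) gives 1.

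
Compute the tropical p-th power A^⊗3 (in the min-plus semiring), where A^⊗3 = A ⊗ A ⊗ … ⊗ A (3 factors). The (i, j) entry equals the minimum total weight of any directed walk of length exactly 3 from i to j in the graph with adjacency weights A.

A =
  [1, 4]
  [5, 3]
A^⊗3 =
  [3, 6]
  [7, 9]

Each entry (A^⊗3)_ij equals the minimum over all length-3 walks i = v_0 → v_1 → … → v_3 = j of Σ_t A[v_t][v_{t+1}]. For example, for (i, j) = (0, 1) we minimise over 4 possible intermediate vertex sequences; the minimum is 6, attained along the walk 0 → 0 → 0 → 1.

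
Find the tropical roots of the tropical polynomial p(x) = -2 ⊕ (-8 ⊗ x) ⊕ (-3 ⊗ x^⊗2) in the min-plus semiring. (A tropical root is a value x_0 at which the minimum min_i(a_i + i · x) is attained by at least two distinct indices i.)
Roots: {-5, 6}

Each tropical root is a break point of the lower envelope of the lines y = a_i + i · x (there are 3 lines, with slopes 0, 1, ..., 2). Only the lines that attain the minimum somewhere contribute to roots; other lines are dominated. Here the surviving (envelope) indices are i = 2, i = 1, i = 0.
Intersections between consecutive envelope lines give the roots: for adjacent envelope indices i < j the intersection is x = (a_i − a_j) / (j − i). Reading off the sorted break points: {-5, 6}.
Verification: at each break x_0, at least two indices attain the minimum of min_i(a_i + i · x_0).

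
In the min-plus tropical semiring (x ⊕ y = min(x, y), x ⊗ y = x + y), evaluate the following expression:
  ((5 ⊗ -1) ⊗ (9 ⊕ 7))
((5 ⊗ -1) ⊗ (9 ⊕ 7)) = 11

Expand innermost to outermost. Recall ⊕ takes the minimum of its arguments and ⊗ takes their sum. Working out the expression ((5 ⊗ -1) ⊗ (9 ⊕ 7)) gives 11.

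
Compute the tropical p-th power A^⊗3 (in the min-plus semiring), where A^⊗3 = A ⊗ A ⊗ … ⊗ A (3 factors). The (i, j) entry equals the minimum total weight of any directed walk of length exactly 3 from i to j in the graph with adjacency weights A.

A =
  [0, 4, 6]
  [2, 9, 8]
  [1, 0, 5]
A^⊗3 =
  [0, 4, 6]
  [2, 6, 8]
  [1, 5, 7]

Each entry (A^⊗3)_ij equals the minimum over all length-3 walks i = v_0 → v_1 → … → v_3 = j of Σ_t A[v_t][v_{t+1}]. For example, for (i, j) = (0, 2) we minimise over 9 possible intermediate vertex sequences; the minimum is 6, attained along the walk 0 → 0 → 0 → 2.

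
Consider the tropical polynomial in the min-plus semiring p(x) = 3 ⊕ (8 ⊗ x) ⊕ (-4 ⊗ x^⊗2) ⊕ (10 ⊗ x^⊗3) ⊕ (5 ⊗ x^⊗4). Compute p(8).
p(8) = 3

A tropical monomial a ⊗ x^⊗i evaluates to a + i · x. Evaluating each term at x = 8:
  Term 0 contributes 3 + 0 · 8 = 3
  Term 1 contributes 8 + 1 · 8 = 16
  Term 2 contributes -4 + 2 · 8 = 12
  Term 3 contributes 10 + 3 · 8 = 34
  Term 4 contributes 5 + 4 · 8 = 37
p(8) = ⊕ of these = min[3, 16, 12, 34, 37] = 3.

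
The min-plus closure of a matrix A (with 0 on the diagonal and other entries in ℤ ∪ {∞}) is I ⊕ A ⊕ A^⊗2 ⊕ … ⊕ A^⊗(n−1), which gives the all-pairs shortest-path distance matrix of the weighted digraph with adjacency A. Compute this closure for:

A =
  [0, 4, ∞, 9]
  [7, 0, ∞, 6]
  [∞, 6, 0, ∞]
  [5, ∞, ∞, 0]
Closure =
  [0, 4, ∞, 9]
  [7, 0, ∞, 6]
  [13, 6, 0, 12]
  [5, 9, ∞, 0]

This is the Floyd-Warshall all-pairs shortest-path computation. For each intermediate vertex k = 0, 1, …, 3, update dist[i][j] ← min(dist[i][j], dist[i][k] + dist[k][j]). The final matrix gives, for each (i, j), the minimum total weight of any directed path from i to j (possibly empty when i = j).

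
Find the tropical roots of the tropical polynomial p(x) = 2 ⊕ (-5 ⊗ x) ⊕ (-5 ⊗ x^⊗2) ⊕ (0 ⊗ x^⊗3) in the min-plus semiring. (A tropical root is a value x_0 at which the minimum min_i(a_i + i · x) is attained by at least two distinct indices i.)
Roots: {-5, 0, 7}

Each tropical root is a break point of the lower envelope of the lines y = a_i + i · x (there are 4 lines, with slopes 0, 1, ..., 3). Only the lines that attain the minimum somewhere contribute to roots; other lines are dominated. Here the surviving (envelope) indices are i = 3, i = 2, i = 1, i = 0.
Intersections between consecutive envelope lines give the roots: for adjacent envelope indices i < j the intersection is x = (a_i − a_j) / (j − i). Reading off the sorted break points: {-5, 0, 7}.
Verification: at each break x_0, at least two indices attain the minimum of min_i(a_i + i · x_0).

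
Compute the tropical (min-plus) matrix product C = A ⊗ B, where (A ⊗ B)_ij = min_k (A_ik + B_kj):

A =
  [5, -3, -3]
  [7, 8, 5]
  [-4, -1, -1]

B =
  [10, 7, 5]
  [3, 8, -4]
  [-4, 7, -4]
A ⊗ B =
  [-7, 4, -7]
  [1, 12, 1]
  [-5, 3, -5]

Apply the min-plus product entry-by-entry:
  C[0][0] = min over k of (A[0][0] + B[0][0] = 5 + 10 = 15, A[0][1] + B[1][0] = -3 + 3 = 0, A[0][2] + B[2][0] = -3 + -4 = -7) = -7 (attained at k = 2)
  C[0][1] = min over k of (A[0][0] + B[0][1] = 5 + 7 = 12, A[0][1] + B[1][1] = -3 + 8 = 5, A[0][2] + B[2][1] = -3 + 7 = 4) = 4 (attained at k = 2)
  C[0][2] = min over k of (A[0][0] + B[0][2] = 5 + 5 = 10, A[0][1] + B[1][2] = -3 + -4 = -7, A[0][2] + B[2][2] = -3 + -4 = -7) = -7 (attained at k = 1)
  C[1][0] = min over k of (A[1][0] + B[0][0] = 7 + 10 = 17, A[1][1] + B[1][0] = 8 + 3 = 11, A[1][2] + B[2][0] = 5 + -4 = 1) = 1 (attained at k = 2)
  C[1][1] = min over k of (A[1][0] + B[0][1] = 7 + 7 = 14, A[1][1] + B[1][1] = 8 + 8 = 16, A[1][2] + B[2][1] = 5 + 7 = 12) = 12 (attained at k = 2)
  C[1][2] = min over k of (A[1][0] + B[0][2] = 7 + 5 = 12, A[1][1] + B[1][2] = 8 + -4 = 4, A[1][2] + B[2][2] = 5 + -4 = 1) = 1 (attained at k = 2)
  C[2][0] = min over k of (A[2][0] + B[0][0] = -4 + 10 = 6, A[2][1] + B[1][0] = -1 + 3 = 2, A[2][2] + B[2][0] = -1 + -4 = -5) = -5 (attained at k = 2)
  C[2][1] = min over k of (A[2][0] + B[0][1] = -4 + 7 = 3, A[2][1] + B[1][1] = -1 + 8 = 7, A[2][2] + B[2][1] = -1 + 7 = 6) = 3 (attained at k = 0)
  C[2][2] = min over k of (A[2][0] + B[0][2] = -4 + 5 = 1, A[2][1] + B[1][2] = -1 + -4 = -5, A[2][2] + B[2][2] = -1 + -4 = -5) = -5 (attained at k = 1)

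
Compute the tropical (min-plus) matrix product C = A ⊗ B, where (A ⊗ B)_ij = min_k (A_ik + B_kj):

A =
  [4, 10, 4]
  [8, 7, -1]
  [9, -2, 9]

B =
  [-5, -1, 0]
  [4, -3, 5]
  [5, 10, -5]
A ⊗ B =
  [-1, 3, -1]
  [3, 4, -6]
  [2, -5, 3]

Apply the min-plus product entry-by-entry:
  C[0][0] = min over k of (A[0][0] + B[0][0] = 4 + -5 = -1, A[0][1] + B[1][0] = 10 + 4 = 14, A[0][2] + B[2][0] = 4 + 5 = 9) = -1 (attained at k = 0)
  C[0][1] = min over k of (A[0][0] + B[0][1] = 4 + -1 = 3, A[0][1] + B[1][1] = 10 + -3 = 7, A[0][2] + B[2][1] = 4 + 10 = 14) = 3 (attained at k = 0)
  C[0][2] = min over k of (A[0][0] + B[0][2] = 4 + 0 = 4, A[0][1] + B[1][2] = 10 + 5 = 15, A[0][2] + B[2][2] = 4 + -5 = -1) = -1 (attained at k = 2)
  C[1][0] = min over k of (A[1][0] + B[0][0] = 8 + -5 = 3, A[1][1] + B[1][0] = 7 + 4 = 11, A[1][2] + B[2][0] = -1 + 5 = 4) = 3 (attained at k = 0)
  C[1][1] = min over k of (A[1][0] + B[0][1] = 8 + -1 = 7, A[1][1] + B[1][1] = 7 + -3 = 4, A[1][2] + B[2][1] = -1 + 10 = 9) = 4 (attained at k = 1)
  C[1][2] = min over k of (A[1][0] + B[0][2] = 8 + 0 = 8, A[1][1] + B[1][2] = 7 + 5 = 12, A[1][2] + B[2][2] = -1 + -5 = -6) = -6 (attained at k = 2)
  C[2][0] = min over k of (A[2][0] + B[0][0] = 9 + -5 = 4, A[2][1] + B[1][0] = -2 + 4 = 2, A[2][2] + B[2][0] = 9 + 5 = 14) = 2 (attained at k = 1)
  C[2][1] = min over k of (A[2][0] + B[0][1] = 9 + -1 = 8, A[2][1] + B[1][1] = -2 + -3 = -5, A[2][2] + B[2][1] = 9 + 10 = 19) = -5 (attained at k = 1)
  C[2][2] = min over k of (A[2][0] + B[0][2] = 9 + 0 = 9, A[2][1] + B[1][2] = -2 + 5 = 3, A[2][2] + B[2][2] = 9 + -5 = 4) = 3 (attained at k = 1)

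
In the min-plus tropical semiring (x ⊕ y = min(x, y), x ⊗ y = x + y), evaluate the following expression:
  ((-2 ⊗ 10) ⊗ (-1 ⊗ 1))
((-2 ⊗ 10) ⊗ (-1 ⊗ 1)) = 8

Expand innermost to outermost. Recall ⊕ takes the minimum of its arguments and ⊗ takes their sum. Working out the expression ((-2 ⊗ 10) ⊗ (-1 ⊗ 1)) gives 8.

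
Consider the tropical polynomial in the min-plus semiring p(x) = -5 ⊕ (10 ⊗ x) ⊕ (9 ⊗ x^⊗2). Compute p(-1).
p(-1) = -5

A tropical monomial a ⊗ x^⊗i evaluates to a + i · x. Evaluating each term at x = -1:
  Term 0 contributes -5 + 0 · -1 = -5
  Term 1 contributes 10 + 1 · -1 = 9
  Term 2 contributes 9 + 2 · -1 = 7
p(-1) = ⊕ of these = min[-5, 9, 7] = -5.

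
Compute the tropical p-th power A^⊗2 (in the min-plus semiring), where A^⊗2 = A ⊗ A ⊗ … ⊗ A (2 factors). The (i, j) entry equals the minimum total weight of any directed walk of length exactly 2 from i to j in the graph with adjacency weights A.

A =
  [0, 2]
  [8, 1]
A^⊗2 =
  [0, 2]
  [8, 2]

Each entry (A^⊗2)_ij equals the minimum over all length-2 walks i = v_0 → v_1 → … → v_2 = j of Σ_t A[v_t][v_{t+1}]. For example, for (i, j) = (0, 1) we minimise over 2 possible intermediate vertex sequences; the minimum is 2, attained along the walk 0 → 0 → 1.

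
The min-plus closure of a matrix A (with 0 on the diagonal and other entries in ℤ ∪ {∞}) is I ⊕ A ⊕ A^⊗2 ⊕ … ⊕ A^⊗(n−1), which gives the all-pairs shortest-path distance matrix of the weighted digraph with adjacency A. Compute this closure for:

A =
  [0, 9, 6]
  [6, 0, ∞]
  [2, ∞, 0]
Closure =
  [0, 9, 6]
  [6, 0, 12]
  [2, 11, 0]

This is the Floyd-Warshall all-pairs shortest-path computation. For each intermediate vertex k = 0, 1, …, 2, update dist[i][j] ← min(dist[i][j], dist[i][k] + dist[k][j]). The final matrix gives, for each (i, j), the minimum total weight of any directed path from i to j (possibly empty when i = j).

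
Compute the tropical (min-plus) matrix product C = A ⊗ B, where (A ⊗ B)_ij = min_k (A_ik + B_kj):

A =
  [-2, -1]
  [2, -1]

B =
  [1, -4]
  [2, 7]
A ⊗ B =
  [-1, -6]
  [1, -2]

Apply the min-plus product entry-by-entry:
  C[0][0] = min over k of (A[0][0] + B[0][0] = -2 + 1 = -1, A[0][1] + B[1][0] = -1 + 2 = 1) = -1 (attained at k = 0)
  C[0][1] = min over k of (A[0][0] + B[0][1] = -2 + -4 = -6, A[0][1] + B[1][1] = -1 + 7 = 6) = -6 (attained at k = 0)
  C[1][0] = min over k of (A[1][0] + B[0][0] = 2 + 1 = 3, A[1][1] + B[1][0] = -1 + 2 = 1) = 1 (attained at k = 1)
  C[1][1] = min over k of (A[1][0] + B[0][1] = 2 + -4 = -2, A[1][1] + B[1][1] = -1 + 7 = 6) = -2 (attained at k = 0)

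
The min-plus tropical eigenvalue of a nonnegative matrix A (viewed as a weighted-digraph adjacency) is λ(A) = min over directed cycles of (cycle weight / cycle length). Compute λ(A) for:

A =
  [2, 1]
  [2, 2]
λ(A) = 3/2

Enumerate directed cycles and compute their means (weight / length). Sample:
  cycle 0 → 0: weight = 2, length = 1, mean = 2/1 ≈ 2.000
  cycle 1 → 1: weight = 2, length = 1, mean = 2/1 ≈ 2.000
  cycle 0 → 1 → 0: weight = 3, length = 2, mean = 3/2 ≈ 1.500
  cycle 1 → 0 → 1: weight = 3, length = 2, mean = 3/2 ≈ 1.500
Minimum mean = 1.500, attained e.g. along the cycle 0 → 1 → 0 with weight 3 and length 2. So λ(A) = 3/2 = 3/2.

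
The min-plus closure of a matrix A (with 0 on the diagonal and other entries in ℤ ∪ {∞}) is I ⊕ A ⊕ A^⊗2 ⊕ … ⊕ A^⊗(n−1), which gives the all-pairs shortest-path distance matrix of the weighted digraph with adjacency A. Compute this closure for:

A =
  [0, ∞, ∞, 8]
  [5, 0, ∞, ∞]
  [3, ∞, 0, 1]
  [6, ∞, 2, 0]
Closure =
  [0, ∞, 10, 8]
  [5, 0, 15, 13]
  [3, ∞, 0, 1]
  [5, ∞, 2, 0]

This is the Floyd-Warshall all-pairs shortest-path computation. For each intermediate vertex k = 0, 1, …, 3, update dist[i][j] ← min(dist[i][j], dist[i][k] + dist[k][j]). The final matrix gives, for each (i, j), the minimum total weight of any directed path from i to j (possibly empty when i = j).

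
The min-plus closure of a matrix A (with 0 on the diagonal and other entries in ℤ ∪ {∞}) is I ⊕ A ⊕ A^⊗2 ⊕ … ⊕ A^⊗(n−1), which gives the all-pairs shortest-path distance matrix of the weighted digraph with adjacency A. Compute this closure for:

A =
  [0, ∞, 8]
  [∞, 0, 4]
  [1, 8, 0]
Closure =
  [0, 16, 8]
  [5, 0, 4]
  [1, 8, 0]

This is the Floyd-Warshall all-pairs shortest-path computation. For each intermediate vertex k = 0, 1, …, 2, update dist[i][j] ← min(dist[i][j], dist[i][k] + dist[k][j]). The final matrix gives, for each (i, j), the minimum total weight of any directed path from i to j (possibly empty when i = j).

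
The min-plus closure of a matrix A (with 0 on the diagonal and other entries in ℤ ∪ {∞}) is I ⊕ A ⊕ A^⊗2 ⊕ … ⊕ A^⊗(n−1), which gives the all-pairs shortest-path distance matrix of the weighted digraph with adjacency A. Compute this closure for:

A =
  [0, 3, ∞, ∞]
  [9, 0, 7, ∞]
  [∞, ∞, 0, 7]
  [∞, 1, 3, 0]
Closure =
  [0, 3, 10, 17]
  [9, 0, 7, 14]
  [17, 8, 0, 7]
  [10, 1, 3, 0]

This is the Floyd-Warshall all-pairs shortest-path computation. For each intermediate vertex k = 0, 1, …, 3, update dist[i][j] ← min(dist[i][j], dist[i][k] + dist[k][j]). The final matrix gives, for each (i, j), the minimum total weight of any directed path from i to j (possibly empty when i = j).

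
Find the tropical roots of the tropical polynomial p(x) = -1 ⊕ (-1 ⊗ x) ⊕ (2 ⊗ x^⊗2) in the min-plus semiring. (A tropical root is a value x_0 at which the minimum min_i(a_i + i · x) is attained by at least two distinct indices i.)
Roots: {-3, 0}

Each tropical root is a break point of the lower envelope of the lines y = a_i + i · x (there are 3 lines, with slopes 0, 1, ..., 2). Only the lines that attain the minimum somewhere contribute to roots; other lines are dominated. Here the surviving (envelope) indices are i = 2, i = 1, i = 0.
Intersections between consecutive envelope lines give the roots: for adjacent envelope indices i < j the intersection is x = (a_i − a_j) / (j − i). Reading off the sorted break points: {-3, 0}.
Verification: at each break x_0, at least two indices attain the minimum of min_i(a_i + i · x_0).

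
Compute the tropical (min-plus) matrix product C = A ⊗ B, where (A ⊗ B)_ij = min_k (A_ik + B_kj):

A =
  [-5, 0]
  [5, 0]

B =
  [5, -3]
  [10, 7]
A ⊗ B =
  [0, -8]
  [10, 2]

Apply the min-plus product entry-by-entry:
  C[0][0] = min over k of (A[0][0] + B[0][0] = -5 + 5 = 0, A[0][1] + B[1][0] = 0 + 10 = 10) = 0 (attained at k = 0)
  C[0][1] = min over k of (A[0][0] + B[0][1] = -5 + -3 = -8, A[0][1] + B[1][1] = 0 + 7 = 7) = -8 (attained at k = 0)
  C[1][0] = min over k of (A[1][0] + B[0][0] = 5 + 5 = 10, A[1][1] + B[1][0] = 0 + 10 = 10) = 10 (attained at k = 0)
  C[1][1] = min over k of (A[1][0] + B[0][1] = 5 + -3 = 2, A[1][1] + B[1][1] = 0 + 7 = 7) = 2 (attained at k = 0)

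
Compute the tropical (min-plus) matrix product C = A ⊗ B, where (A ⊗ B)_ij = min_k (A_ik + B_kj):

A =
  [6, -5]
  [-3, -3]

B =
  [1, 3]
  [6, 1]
A ⊗ B =
  [1, -4]
  [-2, -2]

Apply the min-plus product entry-by-entry:
  C[0][0] = min over k of (A[0][0] + B[0][0] = 6 + 1 = 7, A[0][1] + B[1][0] = -5 + 6 = 1) = 1 (attained at k = 1)
  C[0][1] = min over k of (A[0][0] + B[0][1] = 6 + 3 = 9, A[0][1] + B[1][1] = -5 + 1 = -4) = -4 (attained at k = 1)
  C[1][0] = min over k of (A[1][0] + B[0][0] = -3 + 1 = -2, A[1][1] + B[1][0] = -3 + 6 = 3) = -2 (attained at k = 0)
  C[1][1] = min over k of (A[1][0] + B[0][1] = -3 + 3 = 0, A[1][1] + B[1][1] = -3 + 1 = -2) = -2 (attained at k = 1)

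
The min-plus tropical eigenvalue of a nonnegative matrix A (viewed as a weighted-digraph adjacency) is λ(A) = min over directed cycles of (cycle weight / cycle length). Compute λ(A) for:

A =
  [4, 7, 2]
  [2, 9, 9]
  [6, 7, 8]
λ(A) = 11/3

Enumerate directed cycles and compute their means (weight / length). Sample:
  cycle 0 → 0: weight = 4, length = 1, mean = 4/1 ≈ 4.000
  cycle 1 → 1: weight = 9, length = 1, mean = 9/1 ≈ 9.000
  cycle 2 → 2: weight = 8, length = 1, mean = 8/1 ≈ 8.000
  cycle 0 → 1 → 0: weight = 9, length = 2, mean = 9/2 ≈ 4.500
  cycle 0 → 2 → 0: weight = 8, length = 2, mean = 8/2 ≈ 4.000
  cycle 1 → 0 → 1: weight = 9, length = 2, mean = 9/2 ≈ 4.500
Minimum mean = 3.667, attained e.g. along the cycle 0 → 2 → 1 → 0 with weight 11 and length 3. So λ(A) = 11/3 = 11/3.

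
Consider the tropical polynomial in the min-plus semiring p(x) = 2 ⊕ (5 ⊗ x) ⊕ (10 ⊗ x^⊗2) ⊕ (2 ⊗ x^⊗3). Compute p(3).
p(3) = 2

A tropical monomial a ⊗ x^⊗i evaluates to a + i · x. Evaluating each term at x = 3:
  Term 0 contributes 2 + 0 · 3 = 2
  Term 1 contributes 5 + 1 · 3 = 8
  Term 2 contributes 10 + 2 · 3 = 16
  Term 3 contributes 2 + 3 · 3 = 11
p(3) = ⊕ of these = min[2, 8, 16, 11] = 2.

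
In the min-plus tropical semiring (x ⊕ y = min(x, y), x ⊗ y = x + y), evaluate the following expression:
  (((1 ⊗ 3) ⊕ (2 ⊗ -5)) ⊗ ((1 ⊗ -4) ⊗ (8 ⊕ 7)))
(((1 ⊗ 3) ⊕ (2 ⊗ -5)) ⊗ ((1 ⊗ -4) ⊗ (8 ⊕ 7))) = 1

Expand innermost to outermost. Recall ⊕ takes the minimum of its arguments and ⊗ takes their sum. Working out the expression (((1 ⊗ 3) ⊕ (2 ⊗ -5)) ⊗ ((1 ⊗ -4) ⊗ (8 ⊕ 7))) gives 1.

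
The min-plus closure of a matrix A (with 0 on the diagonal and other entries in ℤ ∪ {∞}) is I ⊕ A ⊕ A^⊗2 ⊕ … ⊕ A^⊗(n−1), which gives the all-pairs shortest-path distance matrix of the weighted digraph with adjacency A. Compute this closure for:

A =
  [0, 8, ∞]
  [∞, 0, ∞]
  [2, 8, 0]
Closure =
  [0, 8, ∞]
  [∞, 0, ∞]
  [2, 8, 0]

This is the Floyd-Warshall all-pairs shortest-path computation. For each intermediate vertex k = 0, 1, …, 2, update dist[i][j] ← min(dist[i][j], dist[i][k] + dist[k][j]). The final matrix gives, for each (i, j), the minimum total weight of any directed path from i to j (possibly empty when i = j).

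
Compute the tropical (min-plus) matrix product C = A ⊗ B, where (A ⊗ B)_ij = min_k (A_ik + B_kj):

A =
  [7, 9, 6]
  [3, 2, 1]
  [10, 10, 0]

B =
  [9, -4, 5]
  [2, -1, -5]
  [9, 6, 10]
A ⊗ B =
  [11, 3, 4]
  [4, -1, -3]
  [9, 6, 5]

Apply the min-plus product entry-by-entry:
  C[0][0] = min over k of (A[0][0] + B[0][0] = 7 + 9 = 16, A[0][1] + B[1][0] = 9 + 2 = 11, A[0][2] + B[2][0] = 6 + 9 = 15) = 11 (attained at k = 1)
  C[0][1] = min over k of (A[0][0] + B[0][1] = 7 + -4 = 3, A[0][1] + B[1][1] = 9 + -1 = 8, A[0][2] + B[2][1] = 6 + 6 = 12) = 3 (attained at k = 0)
  C[0][2] = min over k of (A[0][0] + B[0][2] = 7 + 5 = 12, A[0][1] + B[1][2] = 9 + -5 = 4, A[0][2] + B[2][2] = 6 + 10 = 16) = 4 (attained at k = 1)
  C[1][0] = min over k of (A[1][0] + B[0][0] = 3 + 9 = 12, A[1][1] + B[1][0] = 2 + 2 = 4, A[1][2] + B[2][0] = 1 + 9 = 10) = 4 (attained at k = 1)
  C[1][1] = min over k of (A[1][0] + B[0][1] = 3 + -4 = -1, A[1][1] + B[1][1] = 2 + -1 = 1, A[1][2] + B[2][1] = 1 + 6 = 7) = -1 (attained at k = 0)
  C[1][2] = min over k of (A[1][0] + B[0][2] = 3 + 5 = 8, A[1][1] + B[1][2] = 2 + -5 = -3, A[1][2] + B[2][2] = 1 + 10 = 11) = -3 (attained at k = 1)
  C[2][0] = min over k of (A[2][0] + B[0][0] = 10 + 9 = 19, A[2][1] + B[1][0] = 10 + 2 = 12, A[2][2] + B[2][0] = 0 + 9 = 9) = 9 (attained at k = 2)
  C[2][1] = min over k of (A[2][0] + B[0][1] = 10 + -4 = 6, A[2][1] + B[1][1] = 10 + -1 = 9, A[2][2] + B[2][1] = 0 + 6 = 6) = 6 (attained at k = 0)
  C[2][2] = min over k of (A[2][0] + B[0][2] = 10 + 5 = 15, A[2][1] + B[1][2] = 10 + -5 = 5, A[2][2] + B[2][2] = 0 + 10 = 10) = 5 (attained at k = 1)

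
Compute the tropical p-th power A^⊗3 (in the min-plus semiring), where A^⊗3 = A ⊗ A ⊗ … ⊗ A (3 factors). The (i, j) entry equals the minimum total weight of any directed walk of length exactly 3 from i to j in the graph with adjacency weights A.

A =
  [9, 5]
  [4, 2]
A^⊗3 =
  [11, 9]
  [8, 6]

Each entry (A^⊗3)_ij equals the minimum over all length-3 walks i = v_0 → v_1 → … → v_3 = j of Σ_t A[v_t][v_{t+1}]. For example, for (i, j) = (0, 1) we minimise over 4 possible intermediate vertex sequences; the minimum is 9, attained along the walk 0 → 1 → 1 → 1.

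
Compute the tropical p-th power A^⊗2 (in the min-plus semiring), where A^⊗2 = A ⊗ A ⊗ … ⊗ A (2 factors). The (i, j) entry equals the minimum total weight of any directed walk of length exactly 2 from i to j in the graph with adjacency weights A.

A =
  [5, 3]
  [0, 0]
A^⊗2 =
  [3, 3]
  [0, 0]

Each entry (A^⊗2)_ij equals the minimum over all length-2 walks i = v_0 → v_1 → … → v_2 = j of Σ_t A[v_t][v_{t+1}]. For example, for (i, j) = (0, 1) we minimise over 2 possible intermediate vertex sequences; the minimum is 3, attained along the walk 0 → 1 → 1.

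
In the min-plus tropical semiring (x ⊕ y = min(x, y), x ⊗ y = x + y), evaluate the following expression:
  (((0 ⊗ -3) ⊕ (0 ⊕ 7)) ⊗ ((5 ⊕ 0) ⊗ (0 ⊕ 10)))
(((0 ⊗ -3) ⊕ (0 ⊕ 7)) ⊗ ((5 ⊕ 0) ⊗ (0 ⊕ 10))) = -3

Expand innermost to outermost. Recall ⊕ takes the minimum of its arguments and ⊗ takes their sum. Working out the expression (((0 ⊗ -3) ⊕ (0 ⊕ 7)) ⊗ ((5 ⊕ 0) ⊗ (0 ⊕ 10))) gives -3.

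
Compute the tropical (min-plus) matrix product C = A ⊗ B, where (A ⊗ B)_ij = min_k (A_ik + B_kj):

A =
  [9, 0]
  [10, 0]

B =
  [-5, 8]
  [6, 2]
A ⊗ B =
  [4, 2]
  [5, 2]

Apply the min-plus product entry-by-entry:
  C[0][0] = min over k of (A[0][0] + B[0][0] = 9 + -5 = 4, A[0][1] + B[1][0] = 0 + 6 = 6) = 4 (attained at k = 0)
  C[0][1] = min over k of (A[0][0] + B[0][1] = 9 + 8 = 17, A[0][1] + B[1][1] = 0 + 2 = 2) = 2 (attained at k = 1)
  C[1][0] = min over k of (A[1][0] + B[0][0] = 10 + -5 = 5, A[1][1] + B[1][0] = 0 + 6 = 6) = 5 (attained at k = 0)
  C[1][1] = min over k of (A[1][0] + B[0][1] = 10 + 8 = 18, A[1][1] + B[1][1] = 0 + 2 = 2) = 2 (attained at k = 1)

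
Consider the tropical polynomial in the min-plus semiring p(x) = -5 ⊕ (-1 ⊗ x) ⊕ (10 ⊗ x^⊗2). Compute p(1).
p(1) = -5

A tropical monomial a ⊗ x^⊗i evaluates to a + i · x. Evaluating each term at x = 1:
  Term 0 contributes -5 + 0 · 1 = -5
  Term 1 contributes -1 + 1 · 1 = 0
  Term 2 contributes 10 + 2 · 1 = 12
p(1) = ⊕ of these = min[-5, 0, 12] = -5.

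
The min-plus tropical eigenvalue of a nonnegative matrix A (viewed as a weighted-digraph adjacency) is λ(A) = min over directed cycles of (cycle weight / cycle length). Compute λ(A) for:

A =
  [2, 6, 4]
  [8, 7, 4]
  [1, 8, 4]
λ(A) = 2

Enumerate directed cycles and compute their means (weight / length). Sample:
  cycle 0 → 0: weight = 2, length = 1, mean = 2/1 ≈ 2.000
  cycle 1 → 1: weight = 7, length = 1, mean = 7/1 ≈ 7.000
  cycle 2 → 2: weight = 4, length = 1, mean = 4/1 ≈ 4.000
  cycle 0 → 1 → 0: weight = 14, length = 2, mean = 14/2 ≈ 7.000
  cycle 0 → 2 → 0: weight = 5, length = 2, mean = 5/2 ≈ 2.500
  cycle 1 → 0 → 1: weight = 14, length = 2, mean = 14/2 ≈ 7.000
Minimum mean = 2.000, attained e.g. along the cycle 0 → 0 with weight 2 and length 1. So λ(A) = 2/1 = 2.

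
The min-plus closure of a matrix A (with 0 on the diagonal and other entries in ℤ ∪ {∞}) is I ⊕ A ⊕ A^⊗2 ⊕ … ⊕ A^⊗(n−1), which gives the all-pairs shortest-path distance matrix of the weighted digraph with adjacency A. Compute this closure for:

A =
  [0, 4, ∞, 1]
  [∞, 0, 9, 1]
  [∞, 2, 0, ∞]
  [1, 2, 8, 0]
Closure =
  [0, 3, 9, 1]
  [2, 0, 9, 1]
  [4, 2, 0, 3]
  [1, 2, 8, 0]

This is the Floyd-Warshall all-pairs shortest-path computation. For each intermediate vertex k = 0, 1, …, 3, update dist[i][j] ← min(dist[i][j], dist[i][k] + dist[k][j]). The final matrix gives, for each (i, j), the minimum total weight of any directed path from i to j (possibly empty when i = j).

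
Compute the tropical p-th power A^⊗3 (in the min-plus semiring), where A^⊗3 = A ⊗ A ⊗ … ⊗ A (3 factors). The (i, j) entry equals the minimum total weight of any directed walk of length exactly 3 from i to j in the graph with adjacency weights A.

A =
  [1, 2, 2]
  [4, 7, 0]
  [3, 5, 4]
A^⊗3 =
  [3, 4, 3]
  [4, 5, 5]
  [5, 6, 5]

Each entry (A^⊗3)_ij equals the minimum over all length-3 walks i = v_0 → v_1 → … → v_3 = j of Σ_t A[v_t][v_{t+1}]. For example, for (i, j) = (0, 2) we minimise over 9 possible intermediate vertex sequences; the minimum is 3, attained along the walk 0 → 0 → 1 → 2.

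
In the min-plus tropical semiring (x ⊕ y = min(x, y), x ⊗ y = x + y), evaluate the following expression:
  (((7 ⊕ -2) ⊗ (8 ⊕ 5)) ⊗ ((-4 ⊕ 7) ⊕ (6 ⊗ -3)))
(((7 ⊕ -2) ⊗ (8 ⊕ 5)) ⊗ ((-4 ⊕ 7) ⊕ (6 ⊗ -3))) = -1

Expand innermost to outermost. Recall ⊕ takes the minimum of its arguments and ⊗ takes their sum. Working out the expression (((7 ⊕ -2) ⊗ (8 ⊕ 5)) ⊗ ((-4 ⊕ 7) ⊕ (6 ⊗ -3))) gives -1.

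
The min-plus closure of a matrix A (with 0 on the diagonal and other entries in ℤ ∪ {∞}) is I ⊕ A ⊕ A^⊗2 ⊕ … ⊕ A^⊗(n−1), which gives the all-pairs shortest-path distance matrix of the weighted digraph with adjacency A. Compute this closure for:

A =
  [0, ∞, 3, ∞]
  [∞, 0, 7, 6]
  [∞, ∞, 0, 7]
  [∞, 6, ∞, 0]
Closure =
  [0, 16, 3, 10]
  [∞, 0, 7, 6]
  [∞, 13, 0, 7]
  [∞, 6, 13, 0]

This is the Floyd-Warshall all-pairs shortest-path computation. For each intermediate vertex k = 0, 1, …, 3, update dist[i][j] ← min(dist[i][j], dist[i][k] + dist[k][j]). The final matrix gives, for each (i, j), the minimum total weight of any directed path from i to j (possibly empty when i = j).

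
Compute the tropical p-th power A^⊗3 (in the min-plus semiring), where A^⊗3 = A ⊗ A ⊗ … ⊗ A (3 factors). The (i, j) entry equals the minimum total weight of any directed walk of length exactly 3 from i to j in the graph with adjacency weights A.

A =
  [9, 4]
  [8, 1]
A^⊗3 =
  [13, 6]
  [10, 3]

Each entry (A^⊗3)_ij equals the minimum over all length-3 walks i = v_0 → v_1 → … → v_3 = j of Σ_t A[v_t][v_{t+1}]. For example, for (i, j) = (0, 1) we minimise over 4 possible intermediate vertex sequences; the minimum is 6, attained along the walk 0 → 1 → 1 → 1.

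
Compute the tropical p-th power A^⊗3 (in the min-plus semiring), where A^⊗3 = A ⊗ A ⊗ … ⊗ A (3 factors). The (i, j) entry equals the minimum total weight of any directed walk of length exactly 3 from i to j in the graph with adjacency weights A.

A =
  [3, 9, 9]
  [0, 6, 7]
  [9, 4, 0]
A^⊗3 =
  [9, 13, 9]
  [6, 11, 7]
  [4, 4, 0]

Each entry (A^⊗3)_ij equals the minimum over all length-3 walks i = v_0 → v_1 → … → v_3 = j of Σ_t A[v_t][v_{t+1}]. For example, for (i, j) = (0, 2) we minimise over 9 possible intermediate vertex sequences; the minimum is 9, attained along the walk 0 → 2 → 2 → 2.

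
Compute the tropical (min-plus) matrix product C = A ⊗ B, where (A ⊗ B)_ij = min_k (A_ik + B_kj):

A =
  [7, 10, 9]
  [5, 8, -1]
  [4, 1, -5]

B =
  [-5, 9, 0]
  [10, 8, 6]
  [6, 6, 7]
A ⊗ B =
  [2, 15, 7]
  [0, 5, 5]
  [-1, 1, 2]

Apply the min-plus product entry-by-entry:
  C[0][0] = min over k of (A[0][0] + B[0][0] = 7 + -5 = 2, A[0][1] + B[1][0] = 10 + 10 = 20, A[0][2] + B[2][0] = 9 + 6 = 15) = 2 (attained at k = 0)
  C[0][1] = min over k of (A[0][0] + B[0][1] = 7 + 9 = 16, A[0][1] + B[1][1] = 10 + 8 = 18, A[0][2] + B[2][1] = 9 + 6 = 15) = 15 (attained at k = 2)
  C[0][2] = min over k of (A[0][0] + B[0][2] = 7 + 0 = 7, A[0][1] + B[1][2] = 10 + 6 = 16, A[0][2] + B[2][2] = 9 + 7 = 16) = 7 (attained at k = 0)
  C[1][0] = min over k of (A[1][0] + B[0][0] = 5 + -5 = 0, A[1][1] + B[1][0] = 8 + 10 = 18, A[1][2] + B[2][0] = -1 + 6 = 5) = 0 (attained at k = 0)
  C[1][1] = min over k of (A[1][0] + B[0][1] = 5 + 9 = 14, A[1][1] + B[1][1] = 8 + 8 = 16, A[1][2] + B[2][1] = -1 + 6 = 5) = 5 (attained at k = 2)
  C[1][2] = min over k of (A[1][0] + B[0][2] = 5 + 0 = 5, A[1][1] + B[1][2] = 8 + 6 = 14, A[1][2] + B[2][2] = -1 + 7 = 6) = 5 (attained at k = 0)
  C[2][0] = min over k of (A[2][0] + B[0][0] = 4 + -5 = -1, A[2][1] + B[1][0] = 1 + 10 = 11, A[2][2] + B[2][0] = -5 + 6 = 1) = -1 (attained at k = 0)
  C[2][1] = min over k of (A[2][0] + B[0][1] = 4 + 9 = 13, A[2][1] + B[1][1] = 1 + 8 = 9, A[2][2] + B[2][1] = -5 + 6 = 1) = 1 (attained at k = 2)
  C[2][2] = min over k of (A[2][0] + B[0][2] = 4 + 0 = 4, A[2][1] + B[1][2] = 1 + 6 = 7, A[2][2] + B[2][2] = -5 + 7 = 2) = 2 (attained at k = 2)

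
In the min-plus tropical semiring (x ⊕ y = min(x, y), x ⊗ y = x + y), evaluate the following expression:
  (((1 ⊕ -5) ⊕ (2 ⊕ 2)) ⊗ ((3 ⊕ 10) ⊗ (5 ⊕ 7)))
(((1 ⊕ -5) ⊕ (2 ⊕ 2)) ⊗ ((3 ⊕ 10) ⊗ (5 ⊕ 7))) = 3

Expand innermost to outermost. Recall ⊕ takes the minimum of its arguments and ⊗ takes their sum. Working out the expression (((1 ⊕ -5) ⊕ (2 ⊕ 2)) ⊗ ((3 ⊕ 10) ⊗ (5 ⊕ 7))) gives 3.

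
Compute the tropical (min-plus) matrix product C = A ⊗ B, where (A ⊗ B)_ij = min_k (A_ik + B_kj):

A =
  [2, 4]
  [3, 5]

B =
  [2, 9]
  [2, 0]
A ⊗ B =
  [4, 4]
  [5, 5]

Apply the min-plus product entry-by-entry:
  C[0][0] = min over k of (A[0][0] + B[0][0] = 2 + 2 = 4, A[0][1] + B[1][0] = 4 + 2 = 6) = 4 (attained at k = 0)
  C[0][1] = min over k of (A[0][0] + B[0][1] = 2 + 9 = 11, A[0][1] + B[1][1] = 4 + 0 = 4) = 4 (attained at k = 1)
  C[1][0] = min over k of (A[1][0] + B[0][0] = 3 + 2 = 5, A[1][1] + B[1][0] = 5 + 2 = 7) = 5 (attained at k = 0)
  C[1][1] = min over k of (A[1][0] + B[0][1] = 3 + 9 = 12, A[1][1] + B[1][1] = 5 + 0 = 5) = 5 (attained at k = 1)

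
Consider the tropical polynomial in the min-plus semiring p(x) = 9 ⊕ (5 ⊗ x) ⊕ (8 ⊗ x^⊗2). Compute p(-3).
p(-3) = 2

A tropical monomial a ⊗ x^⊗i evaluates to a + i · x. Evaluating each term at x = -3:
  Term 0 contributes 9 + 0 · -3 = 9
  Term 1 contributes 5 + 1 · -3 = 2
  Term 2 contributes 8 + 2 · -3 = 2
p(-3) = ⊕ of these = min[9, 2, 2] = 2.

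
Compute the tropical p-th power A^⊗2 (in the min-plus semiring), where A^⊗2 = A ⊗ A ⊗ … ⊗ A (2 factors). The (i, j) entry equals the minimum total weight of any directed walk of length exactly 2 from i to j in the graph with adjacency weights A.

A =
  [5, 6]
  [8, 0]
A^⊗2 =
  [10, 6]
  [8, 0]

Each entry (A^⊗2)_ij equals the minimum over all length-2 walks i = v_0 → v_1 → … → v_2 = j of Σ_t A[v_t][v_{t+1}]. For example, for (i, j) = (0, 1) we minimise over 2 possible intermediate vertex sequences; the minimum is 6, attained along the walk 0 → 1 → 1.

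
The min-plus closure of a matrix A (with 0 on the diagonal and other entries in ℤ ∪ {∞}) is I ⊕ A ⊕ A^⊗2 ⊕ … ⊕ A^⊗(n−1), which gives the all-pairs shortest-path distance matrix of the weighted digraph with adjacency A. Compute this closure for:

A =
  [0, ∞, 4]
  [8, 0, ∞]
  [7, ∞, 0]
Closure =
  [0, ∞, 4]
  [8, 0, 12]
  [7, ∞, 0]

This is the Floyd-Warshall all-pairs shortest-path computation. For each intermediate vertex k = 0, 1, …, 2, update dist[i][j] ← min(dist[i][j], dist[i][k] + dist[k][j]). The final matrix gives, for each (i, j), the minimum total weight of any directed path from i to j (possibly empty when i = j).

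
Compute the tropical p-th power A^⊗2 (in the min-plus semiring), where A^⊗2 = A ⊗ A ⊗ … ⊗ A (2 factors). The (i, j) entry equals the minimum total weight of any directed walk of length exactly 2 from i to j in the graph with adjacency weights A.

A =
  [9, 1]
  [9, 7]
A^⊗2 =
  [10, 8]
  [16, 10]

Each entry (A^⊗2)_ij equals the minimum over all length-2 walks i = v_0 → v_1 → … → v_2 = j of Σ_t A[v_t][v_{t+1}]. For example, for (i, j) = (0, 1) we minimise over 2 possible intermediate vertex sequences; the minimum is 8, attained along the walk 0 → 1 → 1.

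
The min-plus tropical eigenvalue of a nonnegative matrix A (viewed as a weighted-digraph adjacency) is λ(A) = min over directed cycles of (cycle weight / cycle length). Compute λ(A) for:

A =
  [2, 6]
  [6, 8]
λ(A) = 2

Enumerate directed cycles and compute their means (weight / length). Sample:
  cycle 0 → 0: weight = 2, length = 1, mean = 2/1 ≈ 2.000
  cycle 1 → 1: weight = 8, length = 1, mean = 8/1 ≈ 8.000
  cycle 0 → 1 → 0: weight = 12, length = 2, mean = 12/2 ≈ 6.000
  cycle 1 → 0 → 1: weight = 12, length = 2, mean = 12/2 ≈ 6.000
Minimum mean = 2.000, attained e.g. along the cycle 0 → 0 with weight 2 and length 1. So λ(A) = 2/1 = 2.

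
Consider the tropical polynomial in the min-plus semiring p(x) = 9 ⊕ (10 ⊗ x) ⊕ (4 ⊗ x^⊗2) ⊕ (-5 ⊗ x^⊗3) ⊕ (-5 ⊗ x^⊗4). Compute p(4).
p(4) = 7

A tropical monomial a ⊗ x^⊗i evaluates to a + i · x. Evaluating each term at x = 4:
  Term 0 contributes 9 + 0 · 4 = 9
  Term 1 contributes 10 + 1 · 4 = 14
  Term 2 contributes 4 + 2 · 4 = 12
  Term 3 contributes -5 + 3 · 4 = 7
  Term 4 contributes -5 + 4 · 4 = 11
p(4) = ⊕ of these = min[9, 14, 12, 7, 11] = 7.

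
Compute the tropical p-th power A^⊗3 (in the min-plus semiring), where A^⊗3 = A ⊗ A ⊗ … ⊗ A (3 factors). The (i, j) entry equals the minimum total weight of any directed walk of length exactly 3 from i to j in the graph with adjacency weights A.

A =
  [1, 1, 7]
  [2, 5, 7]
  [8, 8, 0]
A^⊗3 =
  [3, 3, 7]
  [4, 4, 7]
  [8, 8, 0]

Each entry (A^⊗3)_ij equals the minimum over all length-3 walks i = v_0 → v_1 → … → v_3 = j of Σ_t A[v_t][v_{t+1}]. For example, for (i, j) = (0, 2) we minimise over 9 possible intermediate vertex sequences; the minimum is 7, attained along the walk 0 → 2 → 2 → 2.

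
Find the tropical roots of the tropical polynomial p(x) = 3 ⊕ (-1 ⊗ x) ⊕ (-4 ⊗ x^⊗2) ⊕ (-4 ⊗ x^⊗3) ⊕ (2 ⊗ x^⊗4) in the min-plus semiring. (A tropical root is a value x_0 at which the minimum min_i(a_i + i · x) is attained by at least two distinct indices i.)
Roots: {-6, 0, 3, 4}

Each tropical root is a break point of the lower envelope of the lines y = a_i + i · x (there are 5 lines, with slopes 0, 1, ..., 4). Only the lines that attain the minimum somewhere contribute to roots; other lines are dominated. Here the surviving (envelope) indices are i = 4, i = 3, i = 2, i = 1, i = 0.
Intersections between consecutive envelope lines give the roots: for adjacent envelope indices i < j the intersection is x = (a_i − a_j) / (j − i). Reading off the sorted break points: {-6, 0, 3, 4}.
Verification: at each break x_0, at least two indices attain the minimum of min_i(a_i + i · x_0).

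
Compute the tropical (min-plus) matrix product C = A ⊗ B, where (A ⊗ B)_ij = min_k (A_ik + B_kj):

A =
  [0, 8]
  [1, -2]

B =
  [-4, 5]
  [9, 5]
A ⊗ B =
  [-4, 5]
  [-3, 3]

Apply the min-plus product entry-by-entry:
  C[0][0] = min over k of (A[0][0] + B[0][0] = 0 + -4 = -4, A[0][1] + B[1][0] = 8 + 9 = 17) = -4 (attained at k = 0)
  C[0][1] = min over k of (A[0][0] + B[0][1] = 0 + 5 = 5, A[0][1] + B[1][1] = 8 + 5 = 13) = 5 (attained at k = 0)
  C[1][0] = min over k of (A[1][0] + B[0][0] = 1 + -4 = -3, A[1][1] + B[1][0] = -2 + 9 = 7) = -3 (attained at k = 0)
  C[1][1] = min over k of (A[1][0] + B[0][1] = 1 + 5 = 6, A[1][1] + B[1][1] = -2 + 5 = 3) = 3 (attained at k = 1)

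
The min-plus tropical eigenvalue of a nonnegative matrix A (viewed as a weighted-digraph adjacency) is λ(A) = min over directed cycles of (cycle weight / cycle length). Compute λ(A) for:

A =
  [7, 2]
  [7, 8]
λ(A) = 9/2

Enumerate directed cycles and compute their means (weight / length). Sample:
  cycle 0 → 0: weight = 7, length = 1, mean = 7/1 ≈ 7.000
  cycle 1 → 1: weight = 8, length = 1, mean = 8/1 ≈ 8.000
  cycle 0 → 1 → 0: weight = 9, length = 2, mean = 9/2 ≈ 4.500
  cycle 1 → 0 → 1: weight = 9, length = 2, mean = 9/2 ≈ 4.500
Minimum mean = 4.500, attained e.g. along the cycle 0 → 1 → 0 with weight 9 and length 2. So λ(A) = 9/2 = 9/2.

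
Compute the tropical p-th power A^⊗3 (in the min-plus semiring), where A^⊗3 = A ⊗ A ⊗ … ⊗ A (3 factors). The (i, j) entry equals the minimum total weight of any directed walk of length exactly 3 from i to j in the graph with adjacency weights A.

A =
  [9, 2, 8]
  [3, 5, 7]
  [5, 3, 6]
A^⊗3 =
  [10, 7, 13]
  [8, 10, 12]
  [10, 8, 14]

Each entry (A^⊗3)_ij equals the minimum over all length-3 walks i = v_0 → v_1 → … → v_3 = j of Σ_t A[v_t][v_{t+1}]. For example, for (i, j) = (0, 2) we minimise over 9 possible intermediate vertex sequences; the minimum is 13, attained along the walk 0 → 1 → 0 → 2.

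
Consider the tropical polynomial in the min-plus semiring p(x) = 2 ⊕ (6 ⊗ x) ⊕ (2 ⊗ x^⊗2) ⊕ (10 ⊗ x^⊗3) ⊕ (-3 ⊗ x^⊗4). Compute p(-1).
p(-1) = -7

A tropical monomial a ⊗ x^⊗i evaluates to a + i · x. Evaluating each term at x = -1:
  Term 0 contributes 2 + 0 · -1 = 2
  Term 1 contributes 6 + 1 · -1 = 5
  Term 2 contributes 2 + 2 · -1 = 0
  Term 3 contributes 10 + 3 · -1 = 7
  Term 4 contributes -3 + 4 · -1 = -7
p(-1) = ⊕ of these = min[2, 5, 0, 7, -7] = -7.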